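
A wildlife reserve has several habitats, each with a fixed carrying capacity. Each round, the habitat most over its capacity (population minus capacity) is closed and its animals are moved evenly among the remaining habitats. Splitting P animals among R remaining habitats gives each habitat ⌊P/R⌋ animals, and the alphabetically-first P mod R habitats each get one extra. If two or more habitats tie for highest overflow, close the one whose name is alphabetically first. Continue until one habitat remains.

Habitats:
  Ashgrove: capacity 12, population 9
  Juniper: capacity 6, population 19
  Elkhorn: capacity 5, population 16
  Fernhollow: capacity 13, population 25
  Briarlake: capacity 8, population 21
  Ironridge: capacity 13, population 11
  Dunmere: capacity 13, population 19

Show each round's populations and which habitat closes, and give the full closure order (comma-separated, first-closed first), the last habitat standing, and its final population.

Closure order: Briarlake, Juniper, Elkhorn, Fernhollow, Dunmere, Ashgrove
Last habitat: Ironridge with 120 animals

Round 1: Ashgrove=9 Briarlake=21 Dunmere=19 Elkhorn=16 Fernhollow=25 Ironridge=11 Juniper=19 → close Briarlake (overflow 13)
  21÷6 = 3 each, +1 to first 3
Round 2: Ashgrove=13 Dunmere=23 Elkhorn=20 Fernhollow=28 Ironridge=14 Juniper=22 → close Juniper (overflow 16)
  22÷5 = 4 each, +1 to first 2
Round 3: Ashgrove=18 Dunmere=28 Elkhorn=24 Fernhollow=32 Ironridge=18 → close Elkhorn (overflow 19)
  24÷4 = 6 each, +1 to first 0
Round 4: Ashgrove=24 Dunmere=34 Fernhollow=38 Ironridge=24 → close Fernhollow (overflow 25)
  38÷3 = 12 each, +1 to first 2
Round 5: Ashgrove=37 Dunmere=47 Ironridge=36 → close Dunmere (overflow 34)
  47÷2 = 23 each, +1 to first 1
Round 6: Ashgrove=61 Ironridge=59 → close Ashgrove (overflow 49)
  61÷1 = 61 each, +1 to first 0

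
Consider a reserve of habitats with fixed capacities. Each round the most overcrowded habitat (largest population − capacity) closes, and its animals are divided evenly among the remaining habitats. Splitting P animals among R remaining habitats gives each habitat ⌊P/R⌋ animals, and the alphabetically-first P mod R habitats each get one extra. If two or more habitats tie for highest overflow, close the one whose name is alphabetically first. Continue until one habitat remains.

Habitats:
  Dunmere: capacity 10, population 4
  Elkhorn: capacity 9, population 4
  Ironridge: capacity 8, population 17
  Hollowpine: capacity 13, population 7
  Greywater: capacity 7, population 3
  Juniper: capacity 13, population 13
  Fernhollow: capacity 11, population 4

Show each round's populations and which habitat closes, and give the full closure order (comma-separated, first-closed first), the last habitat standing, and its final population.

Round 1: Dunmere=4 Elkhorn=4 Fernhollow=4 Greywater=3 Hollowpine=7 Ironridge=17 Juniper=13 → close Ironridge (overflow 9)
  17÷6 = 2 each, +1 to first 5
Round 2: Dunmere=7 Elkhorn=7 Fernhollow=7 Greywater=6 Hollowpine=10 Juniper=15 → close Juniper (overflow 2)
  15÷5 = 3 each, +1 to first 0
Round 3: Dunmere=10 Elkhorn=10 Fernhollow=10 Greywater=9 Hollowpine=13 → close Greywater (overflow 2)
  9÷4 = 2 each, +1 to first 1
Round 4: Dunmere=13 Elkhorn=12 Fernhollow=12 Hollowpine=15 → close Dunmere (overflow 3)
  13÷3 = 4 each, +1 to first 1
Round 5: Elkhorn=17 Fernhollow=16 Hollowpine=19 → close Elkhorn (overflow 8)
  17÷2 = 8 each, +1 to first 1
Round 6: Fernhollow=25 Hollowpine=27 → close Fernhollow (overflow 14)
  25÷1 = 25 each, +1 to first 0

Closure order: Ironridge, Juniper, Greywater, Dunmere, Elkhorn, Fernhollow
Last habitat: Hollowpine with 52 animals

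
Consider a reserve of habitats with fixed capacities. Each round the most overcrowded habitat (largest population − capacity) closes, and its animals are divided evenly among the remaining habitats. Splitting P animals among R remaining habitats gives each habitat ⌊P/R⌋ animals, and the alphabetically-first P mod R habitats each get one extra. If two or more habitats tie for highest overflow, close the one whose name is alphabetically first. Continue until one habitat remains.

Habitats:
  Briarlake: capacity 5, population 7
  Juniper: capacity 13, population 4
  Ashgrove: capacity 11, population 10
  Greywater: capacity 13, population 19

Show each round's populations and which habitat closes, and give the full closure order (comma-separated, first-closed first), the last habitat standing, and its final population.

Closure order: Greywater, Briarlake, Ashgrove
Last habitat: Juniper with 40 animals

Round 1: Ashgrove=10 Briarlake=7 Greywater=19 Juniper=4 → close Greywater (overflow 6)
  19÷3 = 6 each, +1 to first 1
Round 2: Ashgrove=17 Briarlake=13 Juniper=10 → close Briarlake (overflow 8)
  13÷2 = 6 each, +1 to first 1
Round 3: Ashgrove=24 Juniper=16 → close Ashgrove (overflow 13)
  24÷1 = 24 each, +1 to first 0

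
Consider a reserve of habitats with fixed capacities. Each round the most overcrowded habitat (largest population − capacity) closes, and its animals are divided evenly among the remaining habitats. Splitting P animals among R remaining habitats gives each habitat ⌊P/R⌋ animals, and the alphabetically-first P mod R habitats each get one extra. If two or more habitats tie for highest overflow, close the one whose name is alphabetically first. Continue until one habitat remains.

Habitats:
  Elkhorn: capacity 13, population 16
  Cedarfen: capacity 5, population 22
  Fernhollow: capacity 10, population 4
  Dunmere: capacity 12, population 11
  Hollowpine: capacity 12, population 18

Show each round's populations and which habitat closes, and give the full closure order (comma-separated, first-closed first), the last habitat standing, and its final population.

Closure order: Cedarfen, Hollowpine, Elkhorn, Dunmere
Last habitat: Fernhollow with 71 animals

Round 1: Cedarfen=22 Dunmere=11 Elkhorn=16 Fernhollow=4 Hollowpine=18 → close Cedarfen (overflow 17)
  22÷4 = 5 each, +1 to first 2
Round 2: Dunmere=17 Elkhorn=22 Fernhollow=9 Hollowpine=23 → close Hollowpine (overflow 11)
  23÷3 = 7 each, +1 to first 2
Round 3: Dunmere=25 Elkhorn=30 Fernhollow=16 → close Elkhorn (overflow 17)
  30÷2 = 15 each, +1 to first 0
Round 4: Dunmere=40 Fernhollow=31 → close Dunmere (overflow 28)
  40÷1 = 40 each, +1 to first 0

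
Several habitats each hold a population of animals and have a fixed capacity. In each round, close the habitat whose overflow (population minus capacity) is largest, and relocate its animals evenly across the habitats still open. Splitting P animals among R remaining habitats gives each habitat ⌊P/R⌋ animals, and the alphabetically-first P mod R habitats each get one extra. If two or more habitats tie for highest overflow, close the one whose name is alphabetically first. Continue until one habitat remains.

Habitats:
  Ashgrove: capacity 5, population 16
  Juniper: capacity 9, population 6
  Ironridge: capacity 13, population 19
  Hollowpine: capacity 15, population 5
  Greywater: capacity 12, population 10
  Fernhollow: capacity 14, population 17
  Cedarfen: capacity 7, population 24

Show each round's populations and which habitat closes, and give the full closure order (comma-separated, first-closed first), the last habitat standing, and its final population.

Closure order: Cedarfen, Ashgrove, Ironridge, Fernhollow, Greywater, Juniper
Last habitat: Hollowpine with 97 animals

Round 1: Ashgrove=16 Cedarfen=24 Fernhollow=17 Greywater=10 Hollowpine=5 Ironridge=19 Juniper=6 → close Cedarfen (overflow 17)
  24÷6 = 4 each, +1 to first 0
Round 2: Ashgrove=20 Fernhollow=21 Greywater=14 Hollowpine=9 Ironridge=23 Juniper=10 → close Ashgrove (overflow 15)
  20÷5 = 4 each, +1 to first 0
Round 3: Fernhollow=25 Greywater=18 Hollowpine=13 Ironridge=27 Juniper=14 → close Ironridge (overflow 14)
  27÷4 = 6 each, +1 to first 3
Round 4: Fernhollow=32 Greywater=25 Hollowpine=20 Juniper=20 → close Fernhollow (overflow 18)
  32÷3 = 10 each, +1 to first 2
Round 5: Greywater=36 Hollowpine=31 Juniper=30 → close Greywater (overflow 24)
  36÷2 = 18 each, +1 to first 0
Round 6: Hollowpine=49 Juniper=48 → close Juniper (overflow 39)
  48÷1 = 48 each, +1 to first 0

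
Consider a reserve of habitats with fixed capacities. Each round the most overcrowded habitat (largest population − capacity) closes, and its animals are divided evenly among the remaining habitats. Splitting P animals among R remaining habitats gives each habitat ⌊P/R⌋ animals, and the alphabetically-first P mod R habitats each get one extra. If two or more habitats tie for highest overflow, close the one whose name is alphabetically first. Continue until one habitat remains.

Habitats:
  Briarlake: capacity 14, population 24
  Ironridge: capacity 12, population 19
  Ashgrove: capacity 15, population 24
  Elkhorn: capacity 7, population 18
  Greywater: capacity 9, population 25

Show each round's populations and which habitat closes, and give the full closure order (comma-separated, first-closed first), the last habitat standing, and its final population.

Round 1: Ashgrove=24 Briarlake=24 Elkhorn=18 Greywater=25 Ironridge=19 → close Greywater (overflow 16)
  25÷4 = 6 each, +1 to first 1
Round 2: Ashgrove=31 Briarlake=30 Elkhorn=24 Ironridge=25 → close Elkhorn (overflow 17)
  24÷3 = 8 each, +1 to first 0
Round 3: Ashgrove=39 Briarlake=38 Ironridge=33 → close Ashgrove (overflow 24)
  39÷2 = 19 each, +1 to first 1
Round 4: Briarlake=58 Ironridge=52 → close Briarlake (overflow 44)
  58÷1 = 58 each, +1 to first 0

Closure order: Greywater, Elkhorn, Ashgrove, Briarlake
Last habitat: Ironridge with 110 animals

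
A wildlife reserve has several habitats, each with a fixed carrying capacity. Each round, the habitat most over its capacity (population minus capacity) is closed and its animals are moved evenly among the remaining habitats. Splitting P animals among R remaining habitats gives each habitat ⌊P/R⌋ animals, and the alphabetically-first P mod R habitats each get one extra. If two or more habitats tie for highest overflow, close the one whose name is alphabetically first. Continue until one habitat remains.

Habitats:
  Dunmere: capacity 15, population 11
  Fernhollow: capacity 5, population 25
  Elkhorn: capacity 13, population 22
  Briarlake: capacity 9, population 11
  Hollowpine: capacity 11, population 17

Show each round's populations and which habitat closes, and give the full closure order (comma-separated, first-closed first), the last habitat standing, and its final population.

Round 1: Briarlake=11 Dunmere=11 Elkhorn=22 Fernhollow=25 Hollowpine=17 → close Fernhollow (overflow 20)
  25÷4 = 6 each, +1 to first 1
Round 2: Briarlake=18 Dunmere=17 Elkhorn=28 Hollowpine=23 → close Elkhorn (overflow 15)
  28÷3 = 9 each, +1 to first 1
Round 3: Briarlake=28 Dunmere=26 Hollowpine=32 → close Hollowpine (overflow 21)
  32÷2 = 16 each, +1 to first 0
Round 4: Briarlake=44 Dunmere=42 → close Briarlake (overflow 35)
  44÷1 = 44 each, +1 to first 0

Closure order: Fernhollow, Elkhorn, Hollowpine, Briarlake
Last habitat: Dunmere with 86 animals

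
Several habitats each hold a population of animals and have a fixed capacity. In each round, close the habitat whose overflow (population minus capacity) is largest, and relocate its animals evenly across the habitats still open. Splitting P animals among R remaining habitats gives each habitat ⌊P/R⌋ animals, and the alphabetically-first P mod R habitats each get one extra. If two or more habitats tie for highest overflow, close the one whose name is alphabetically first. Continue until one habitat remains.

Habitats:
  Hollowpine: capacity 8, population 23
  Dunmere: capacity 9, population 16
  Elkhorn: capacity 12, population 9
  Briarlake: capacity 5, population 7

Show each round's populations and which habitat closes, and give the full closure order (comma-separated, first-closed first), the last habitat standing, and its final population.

Closure order: Hollowpine, Dunmere, Briarlake
Last habitat: Elkhorn with 55 animals

Round 1: Briarlake=7 Dunmere=16 Elkhorn=9 Hollowpine=23 → close Hollowpine (overflow 15)
  23÷3 = 7 each, +1 to first 2
Round 2: Briarlake=15 Dunmere=24 Elkhorn=16 → close Dunmere (overflow 15)
  24÷2 = 12 each, +1 to first 0
Round 3: Briarlake=27 Elkhorn=28 → close Briarlake (overflow 22)
  27÷1 = 27 each, +1 to first 0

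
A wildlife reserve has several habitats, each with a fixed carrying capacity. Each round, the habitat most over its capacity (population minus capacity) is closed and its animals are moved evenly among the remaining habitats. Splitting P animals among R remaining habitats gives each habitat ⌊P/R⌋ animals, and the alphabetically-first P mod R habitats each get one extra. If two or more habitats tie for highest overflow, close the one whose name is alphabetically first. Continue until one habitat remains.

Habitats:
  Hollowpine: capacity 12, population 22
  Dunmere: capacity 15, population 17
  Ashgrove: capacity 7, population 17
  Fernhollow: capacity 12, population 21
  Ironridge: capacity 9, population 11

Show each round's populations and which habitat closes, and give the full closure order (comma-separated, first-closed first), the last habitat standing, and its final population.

Round 1: Ashgrove=17 Dunmere=17 Fernhollow=21 Hollowpine=22 Ironridge=11 → close Ashgrove (overflow 10)
  17÷4 = 4 each, +1 to first 1
Round 2: Dunmere=22 Fernhollow=25 Hollowpine=26 Ironridge=15 → close Hollowpine (overflow 14)
  26÷3 = 8 each, +1 to first 2
Round 3: Dunmere=31 Fernhollow=34 Ironridge=23 → close Fernhollow (overflow 22)
  34÷2 = 17 each, +1 to first 0
Round 4: Dunmere=48 Ironridge=40 → close Dunmere (overflow 33)
  48÷1 = 48 each, +1 to first 0

Closure order: Ashgrove, Hollowpine, Fernhollow, Dunmere
Last habitat: Ironridge with 88 animals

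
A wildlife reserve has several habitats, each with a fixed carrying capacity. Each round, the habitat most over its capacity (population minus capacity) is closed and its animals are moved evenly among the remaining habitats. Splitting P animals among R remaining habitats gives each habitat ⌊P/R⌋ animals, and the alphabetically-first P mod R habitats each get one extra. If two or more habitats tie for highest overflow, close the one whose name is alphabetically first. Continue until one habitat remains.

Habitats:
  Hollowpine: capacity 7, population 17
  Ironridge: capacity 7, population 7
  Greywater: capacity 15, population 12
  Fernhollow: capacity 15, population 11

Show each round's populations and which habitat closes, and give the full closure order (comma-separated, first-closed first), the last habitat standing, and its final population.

Closure order: Hollowpine, Ironridge, Greywater
Last habitat: Fernhollow with 47 animals

Round 1: Fernhollow=11 Greywater=12 Hollowpine=17 Ironridge=7 → close Hollowpine (overflow 10)
  17÷3 = 5 each, +1 to first 2
Round 2: Fernhollow=17 Greywater=18 Ironridge=12 → close Ironridge (overflow 5)
  12÷2 = 6 each, +1 to first 0
Round 3: Fernhollow=23 Greywater=24 → close Greywater (overflow 9)
  24÷1 = 24 each, +1 to first 0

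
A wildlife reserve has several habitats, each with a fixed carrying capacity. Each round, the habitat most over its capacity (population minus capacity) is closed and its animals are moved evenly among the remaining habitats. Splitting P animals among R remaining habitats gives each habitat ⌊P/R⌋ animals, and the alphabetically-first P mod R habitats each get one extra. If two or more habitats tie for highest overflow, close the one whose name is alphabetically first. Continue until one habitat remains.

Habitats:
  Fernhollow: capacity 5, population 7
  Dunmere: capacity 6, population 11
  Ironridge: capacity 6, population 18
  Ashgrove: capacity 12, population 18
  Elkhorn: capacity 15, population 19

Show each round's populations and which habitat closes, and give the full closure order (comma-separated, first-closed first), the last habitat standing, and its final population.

Round 1: Ashgrove=18 Dunmere=11 Elkhorn=19 Fernhollow=7 Ironridge=18 → close Ironridge (overflow 12)
  18÷4 = 4 each, +1 to first 2
Round 2: Ashgrove=23 Dunmere=16 Elkhorn=23 Fernhollow=11 → close Ashgrove (overflow 11)
  23÷3 = 7 each, +1 to first 2
Round 3: Dunmere=24 Elkhorn=31 Fernhollow=18 → close Dunmere (overflow 18)
  24÷2 = 12 each, +1 to first 0
Round 4: Elkhorn=43 Fernhollow=30 → close Elkhorn (overflow 28)
  43÷1 = 43 each, +1 to first 0

Closure order: Ironridge, Ashgrove, Dunmere, Elkhorn
Last habitat: Fernhollow with 73 animals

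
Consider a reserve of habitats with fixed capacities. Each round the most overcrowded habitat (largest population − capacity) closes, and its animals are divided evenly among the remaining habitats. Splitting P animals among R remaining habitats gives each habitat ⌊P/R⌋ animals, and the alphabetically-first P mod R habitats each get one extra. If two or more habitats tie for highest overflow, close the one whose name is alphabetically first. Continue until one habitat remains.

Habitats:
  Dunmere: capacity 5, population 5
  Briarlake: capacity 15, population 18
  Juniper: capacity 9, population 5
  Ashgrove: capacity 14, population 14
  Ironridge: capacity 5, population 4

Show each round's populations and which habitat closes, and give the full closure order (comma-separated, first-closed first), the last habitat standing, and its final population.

Closure order: Briarlake, Ashgrove, Dunmere, Ironridge
Last habitat: Juniper with 46 animals

Round 1: Ashgrove=14 Briarlake=18 Dunmere=5 Ironridge=4 Juniper=5 → close Briarlake (overflow 3)
  18÷4 = 4 each, +1 to first 2
Round 2: Ashgrove=19 Dunmere=10 Ironridge=8 Juniper=9 → close Ashgrove (overflow 5)
  19÷3 = 6 each, +1 to first 1
Round 3: Dunmere=17 Ironridge=14 Juniper=15 → close Dunmere (overflow 12)
  17÷2 = 8 each, +1 to first 1
Round 4: Ironridge=23 Juniper=23 → close Ironridge (overflow 18)
  23÷1 = 23 each, +1 to first 0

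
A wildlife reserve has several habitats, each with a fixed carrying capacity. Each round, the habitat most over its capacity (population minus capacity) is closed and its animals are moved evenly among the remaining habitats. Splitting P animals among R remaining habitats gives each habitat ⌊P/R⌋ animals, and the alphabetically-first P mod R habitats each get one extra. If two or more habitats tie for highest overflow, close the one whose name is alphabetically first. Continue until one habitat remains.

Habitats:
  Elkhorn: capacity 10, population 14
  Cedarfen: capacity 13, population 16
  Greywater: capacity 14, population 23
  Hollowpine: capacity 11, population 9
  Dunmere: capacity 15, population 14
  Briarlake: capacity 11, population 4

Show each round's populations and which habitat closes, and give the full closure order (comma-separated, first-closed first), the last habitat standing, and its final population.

Closure order: Greywater, Cedarfen, Elkhorn, Dunmere, Hollowpine
Last habitat: Briarlake with 80 animals

Round 1: Briarlake=4 Cedarfen=16 Dunmere=14 Elkhorn=14 Greywater=23 Hollowpine=9 → close Greywater (overflow 9)
  23÷5 = 4 each, +1 to first 3
Round 2: Briarlake=9 Cedarfen=21 Dunmere=19 Elkhorn=18 Hollowpine=13 → close Cedarfen (overflow 8)
  21÷4 = 5 each, +1 to first 1
Round 3: Briarlake=15 Dunmere=24 Elkhorn=23 Hollowpine=18 → close Elkhorn (overflow 13)
  23÷3 = 7 each, +1 to first 2
Round 4: Briarlake=23 Dunmere=32 Hollowpine=25 → close Dunmere (overflow 17)
  32÷2 = 16 each, +1 to first 0
Round 5: Briarlake=39 Hollowpine=41 → close Hollowpine (overflow 30)
  41÷1 = 41 each, +1 to first 0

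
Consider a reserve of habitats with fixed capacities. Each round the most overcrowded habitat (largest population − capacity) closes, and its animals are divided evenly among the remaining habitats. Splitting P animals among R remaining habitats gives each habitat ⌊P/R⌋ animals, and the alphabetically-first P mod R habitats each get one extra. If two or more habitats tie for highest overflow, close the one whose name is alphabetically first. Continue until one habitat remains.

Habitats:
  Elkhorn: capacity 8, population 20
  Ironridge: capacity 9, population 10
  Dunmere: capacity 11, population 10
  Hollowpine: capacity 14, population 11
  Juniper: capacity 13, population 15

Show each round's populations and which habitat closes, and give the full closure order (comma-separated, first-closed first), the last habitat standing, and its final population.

Round 1: Dunmere=10 Elkhorn=20 Hollowpine=11 Ironridge=10 Juniper=15 → close Elkhorn (overflow 12)
  20÷4 = 5 each, +1 to first 0
Round 2: Dunmere=15 Hollowpine=16 Ironridge=15 Juniper=20 → close Juniper (overflow 7)
  20÷3 = 6 each, +1 to first 2
Round 3: Dunmere=22 Hollowpine=23 Ironridge=21 → close Ironridge (overflow 12)
  21÷2 = 10 each, +1 to first 1
Round 4: Dunmere=33 Hollowpine=33 → close Dunmere (overflow 22)
  33÷1 = 33 each, +1 to first 0

Closure order: Elkhorn, Juniper, Ironridge, Dunmere
Last habitat: Hollowpine with 66 animals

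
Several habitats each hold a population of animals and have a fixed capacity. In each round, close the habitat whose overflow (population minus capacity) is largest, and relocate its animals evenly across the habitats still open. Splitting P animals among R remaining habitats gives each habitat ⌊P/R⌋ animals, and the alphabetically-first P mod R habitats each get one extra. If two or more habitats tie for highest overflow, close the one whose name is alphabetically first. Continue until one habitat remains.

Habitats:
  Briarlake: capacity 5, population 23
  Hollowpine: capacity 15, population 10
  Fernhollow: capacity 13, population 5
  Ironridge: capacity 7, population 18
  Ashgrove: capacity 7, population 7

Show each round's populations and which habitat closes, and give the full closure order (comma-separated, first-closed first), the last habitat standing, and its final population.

Round 1: Ashgrove=7 Briarlake=23 Fernhollow=5 Hollowpine=10 Ironridge=18 → close Briarlake (overflow 18)
  23÷4 = 5 each, +1 to first 3
Round 2: Ashgrove=13 Fernhollow=11 Hollowpine=16 Ironridge=23 → close Ironridge (overflow 16)
  23÷3 = 7 each, +1 to first 2
Round 3: Ashgrove=21 Fernhollow=19 Hollowpine=23 → close Ashgrove (overflow 14)
  21÷2 = 10 each, +1 to first 1
Round 4: Fernhollow=30 Hollowpine=33 → close Hollowpine (overflow 18)
  33÷1 = 33 each, +1 to first 0

Closure order: Briarlake, Ironridge, Ashgrove, Hollowpine
Last habitat: Fernhollow with 63 animals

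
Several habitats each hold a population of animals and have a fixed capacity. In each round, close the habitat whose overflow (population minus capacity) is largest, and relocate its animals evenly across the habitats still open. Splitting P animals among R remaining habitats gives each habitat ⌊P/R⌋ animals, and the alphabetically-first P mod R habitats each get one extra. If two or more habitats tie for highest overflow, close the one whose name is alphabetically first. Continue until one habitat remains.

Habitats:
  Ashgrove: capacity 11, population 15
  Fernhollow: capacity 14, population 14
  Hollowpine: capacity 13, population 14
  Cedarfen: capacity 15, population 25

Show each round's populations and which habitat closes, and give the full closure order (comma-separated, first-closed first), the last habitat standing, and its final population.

Round 1: Ashgrove=15 Cedarfen=25 Fernhollow=14 Hollowpine=14 → close Cedarfen (overflow 10)
  25÷3 = 8 each, +1 to first 1
Round 2: Ashgrove=24 Fernhollow=22 Hollowpine=22 → close Ashgrove (overflow 13)
  24÷2 = 12 each, +1 to first 0
Round 3: Fernhollow=34 Hollowpine=34 → close Hollowpine (overflow 21)
  34÷1 = 34 each, +1 to first 0

Closure order: Cedarfen, Ashgrove, Hollowpine
Last habitat: Fernhollow with 68 animals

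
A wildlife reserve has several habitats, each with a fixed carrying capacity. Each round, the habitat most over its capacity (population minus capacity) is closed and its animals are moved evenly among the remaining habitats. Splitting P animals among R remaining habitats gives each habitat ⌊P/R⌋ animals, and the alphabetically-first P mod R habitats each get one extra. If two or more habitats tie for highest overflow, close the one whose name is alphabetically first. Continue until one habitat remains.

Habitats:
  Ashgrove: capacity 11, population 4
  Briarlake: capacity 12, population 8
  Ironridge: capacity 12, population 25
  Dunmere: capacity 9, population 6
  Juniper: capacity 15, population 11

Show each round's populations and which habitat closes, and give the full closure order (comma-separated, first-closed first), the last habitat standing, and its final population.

Round 1: Ashgrove=4 Briarlake=8 Dunmere=6 Ironridge=25 Juniper=11 → close Ironridge (overflow 13)
  25÷4 = 6 each, +1 to first 1
Round 2: Ashgrove=11 Briarlake=14 Dunmere=12 Juniper=17 → close Dunmere (overflow 3)
  12÷3 = 4 each, +1 to first 0
Round 3: Ashgrove=15 Briarlake=18 Juniper=21 → close Briarlake (overflow 6)
  18÷2 = 9 each, +1 to first 0
Round 4: Ashgrove=24 Juniper=30 → close Juniper (overflow 15)
  30÷1 = 30 each, +1 to first 0

Closure order: Ironridge, Dunmere, Briarlake, Juniper
Last habitat: Ashgrove with 54 animals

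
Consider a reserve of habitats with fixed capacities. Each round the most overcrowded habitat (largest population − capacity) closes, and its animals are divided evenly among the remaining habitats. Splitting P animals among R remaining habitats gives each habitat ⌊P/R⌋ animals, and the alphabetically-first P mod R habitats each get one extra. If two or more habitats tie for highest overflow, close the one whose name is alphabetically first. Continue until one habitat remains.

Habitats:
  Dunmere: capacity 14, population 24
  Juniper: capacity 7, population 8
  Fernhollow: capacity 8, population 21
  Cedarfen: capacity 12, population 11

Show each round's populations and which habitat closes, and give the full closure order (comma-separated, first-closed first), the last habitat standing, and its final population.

Closure order: Fernhollow, Dunmere, Juniper
Last habitat: Cedarfen with 64 animals

Round 1: Cedarfen=11 Dunmere=24 Fernhollow=21 Juniper=8 → close Fernhollow (overflow 13)
  21÷3 = 7 each, +1 to first 0
Round 2: Cedarfen=18 Dunmere=31 Juniper=15 → close Dunmere (overflow 17)
  31÷2 = 15 each, +1 to first 1
Round 3: Cedarfen=34 Juniper=30 → close Juniper (overflow 23)
  30÷1 = 30 each, +1 to first 0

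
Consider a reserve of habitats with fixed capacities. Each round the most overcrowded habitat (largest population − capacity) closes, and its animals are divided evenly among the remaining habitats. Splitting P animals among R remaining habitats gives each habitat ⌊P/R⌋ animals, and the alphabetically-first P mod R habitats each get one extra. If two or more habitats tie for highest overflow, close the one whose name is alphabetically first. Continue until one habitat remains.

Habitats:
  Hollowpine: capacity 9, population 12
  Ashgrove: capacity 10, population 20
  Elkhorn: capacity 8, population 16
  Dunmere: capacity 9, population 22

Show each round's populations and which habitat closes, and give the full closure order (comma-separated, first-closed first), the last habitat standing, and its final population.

Closure order: Dunmere, Ashgrove, Elkhorn
Last habitat: Hollowpine with 70 animals

Round 1: Ashgrove=20 Dunmere=22 Elkhorn=16 Hollowpine=12 → close Dunmere (overflow 13)
  22÷3 = 7 each, +1 to first 1
Round 2: Ashgrove=28 Elkhorn=23 Hollowpine=19 → close Ashgrove (overflow 18)
  28÷2 = 14 each, +1 to first 0
Round 3: Elkhorn=37 Hollowpine=33 → close Elkhorn (overflow 29)
  37÷1 = 37 each, +1 to first 0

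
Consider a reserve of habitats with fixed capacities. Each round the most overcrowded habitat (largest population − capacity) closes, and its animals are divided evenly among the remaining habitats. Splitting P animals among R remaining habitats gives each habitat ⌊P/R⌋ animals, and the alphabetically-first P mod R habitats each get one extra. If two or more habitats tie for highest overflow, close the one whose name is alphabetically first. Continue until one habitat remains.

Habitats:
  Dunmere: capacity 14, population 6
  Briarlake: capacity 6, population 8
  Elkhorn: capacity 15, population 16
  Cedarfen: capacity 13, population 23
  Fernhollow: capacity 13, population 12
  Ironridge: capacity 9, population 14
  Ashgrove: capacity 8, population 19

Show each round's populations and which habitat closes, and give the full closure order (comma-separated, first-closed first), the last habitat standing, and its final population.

Round 1: Ashgrove=19 Briarlake=8 Cedarfen=23 Dunmere=6 Elkhorn=16 Fernhollow=12 Ironridge=14 → close Ashgrove (overflow 11)
  19÷6 = 3 each, +1 to first 1
Round 2: Briarlake=12 Cedarfen=26 Dunmere=9 Elkhorn=19 Fernhollow=15 Ironridge=17 → close Cedarfen (overflow 13)
  26÷5 = 5 each, +1 to first 1
Round 3: Briarlake=18 Dunmere=14 Elkhorn=24 Fernhollow=20 Ironridge=22 → close Ironridge (overflow 13)
  22÷4 = 5 each, +1 to first 2
Round 4: Briarlake=24 Dunmere=20 Elkhorn=29 Fernhollow=25 → close Briarlake (overflow 18)
  24÷3 = 8 each, +1 to first 0
Round 5: Dunmere=28 Elkhorn=37 Fernhollow=33 → close Elkhorn (overflow 22)
  37÷2 = 18 each, +1 to first 1
Round 6: Dunmere=47 Fernhollow=51 → close Fernhollow (overflow 38)
  51÷1 = 51 each, +1 to first 0

Closure order: Ashgrove, Cedarfen, Ironridge, Briarlake, Elkhorn, Fernhollow
Last habitat: Dunmere with 98 animals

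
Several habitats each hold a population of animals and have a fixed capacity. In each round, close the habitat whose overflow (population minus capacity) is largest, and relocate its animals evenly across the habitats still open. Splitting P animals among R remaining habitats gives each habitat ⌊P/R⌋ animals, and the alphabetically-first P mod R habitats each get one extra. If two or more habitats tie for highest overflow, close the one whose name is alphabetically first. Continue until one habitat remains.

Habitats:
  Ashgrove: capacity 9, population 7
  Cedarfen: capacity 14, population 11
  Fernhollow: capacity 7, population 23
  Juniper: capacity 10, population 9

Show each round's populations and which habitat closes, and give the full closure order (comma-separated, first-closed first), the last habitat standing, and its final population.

Closure order: Fernhollow, Ashgrove, Cedarfen
Last habitat: Juniper with 50 animals

Round 1: Ashgrove=7 Cedarfen=11 Fernhollow=23 Juniper=9 → close Fernhollow (overflow 16)
  23÷3 = 7 each, +1 to first 2
Round 2: Ashgrove=15 Cedarfen=19 Juniper=16 → close Ashgrove (overflow 6)
  15÷2 = 7 each, +1 to first 1
Round 3: Cedarfen=27 Juniper=23 → close Cedarfen (overflow 13)
  27÷1 = 27 each, +1 to first 0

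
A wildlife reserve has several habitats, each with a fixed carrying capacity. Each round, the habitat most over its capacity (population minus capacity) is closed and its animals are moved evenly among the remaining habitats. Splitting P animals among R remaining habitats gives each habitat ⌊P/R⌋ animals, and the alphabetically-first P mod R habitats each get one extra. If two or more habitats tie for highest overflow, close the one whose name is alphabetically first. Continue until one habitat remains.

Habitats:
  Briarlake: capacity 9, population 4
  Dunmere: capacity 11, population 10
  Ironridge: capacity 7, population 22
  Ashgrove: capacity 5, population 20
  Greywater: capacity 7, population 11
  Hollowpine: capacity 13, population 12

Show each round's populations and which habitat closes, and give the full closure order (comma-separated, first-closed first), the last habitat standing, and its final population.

Closure order: Ashgrove, Ironridge, Greywater, Dunmere, Hollowpine
Last habitat: Briarlake with 79 animals

Round 1: Ashgrove=20 Briarlake=4 Dunmere=10 Greywater=11 Hollowpine=12 Ironridge=22 → close Ashgrove (overflow 15)
  20÷5 = 4 each, +1 to first 0
Round 2: Briarlake=8 Dunmere=14 Greywater=15 Hollowpine=16 Ironridge=26 → close Ironridge (overflow 19)
  26÷4 = 6 each, +1 to first 2
Round 3: Briarlake=15 Dunmere=21 Greywater=21 Hollowpine=22 → close Greywater (overflow 14)
  21÷3 = 7 each, +1 to first 0
Round 4: Briarlake=22 Dunmere=28 Hollowpine=29 → close Dunmere (overflow 17)
  28÷2 = 14 each, +1 to first 0
Round 5: Briarlake=36 Hollowpine=43 → close Hollowpine (overflow 30)
  43÷1 = 43 each, +1 to first 0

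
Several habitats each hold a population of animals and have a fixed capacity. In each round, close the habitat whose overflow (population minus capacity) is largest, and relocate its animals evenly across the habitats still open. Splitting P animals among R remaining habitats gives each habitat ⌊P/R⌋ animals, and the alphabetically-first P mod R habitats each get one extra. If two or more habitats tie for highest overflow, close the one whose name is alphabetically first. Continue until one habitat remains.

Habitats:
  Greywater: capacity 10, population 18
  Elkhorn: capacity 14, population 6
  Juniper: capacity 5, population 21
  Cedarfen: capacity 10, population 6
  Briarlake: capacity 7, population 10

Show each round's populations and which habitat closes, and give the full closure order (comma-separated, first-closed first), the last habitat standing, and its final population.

Closure order: Juniper, Greywater, Briarlake, Cedarfen
Last habitat: Elkhorn with 61 animals

Round 1: Briarlake=10 Cedarfen=6 Elkhorn=6 Greywater=18 Juniper=21 → close Juniper (overflow 16)
  21÷4 = 5 each, +1 to first 1
Round 2: Briarlake=16 Cedarfen=11 Elkhorn=11 Greywater=23 → close Greywater (overflow 13)
  23÷3 = 7 each, +1 to first 2
Round 3: Briarlake=24 Cedarfen=19 Elkhorn=18 → close Briarlake (overflow 17)
  24÷2 = 12 each, +1 to first 0
Round 4: Cedarfen=31 Elkhorn=30 → close Cedarfen (overflow 21)
  31÷1 = 31 each, +1 to first 0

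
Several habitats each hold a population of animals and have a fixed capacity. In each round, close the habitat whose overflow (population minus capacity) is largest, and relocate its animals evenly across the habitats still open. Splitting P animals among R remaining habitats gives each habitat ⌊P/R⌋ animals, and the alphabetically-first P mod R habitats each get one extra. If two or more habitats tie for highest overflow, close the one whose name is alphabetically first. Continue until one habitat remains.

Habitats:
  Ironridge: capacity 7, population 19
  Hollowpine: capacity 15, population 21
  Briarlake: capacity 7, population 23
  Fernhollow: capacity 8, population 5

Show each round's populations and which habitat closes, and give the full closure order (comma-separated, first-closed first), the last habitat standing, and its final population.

Round 1: Briarlake=23 Fernhollow=5 Hollowpine=21 Ironridge=19 → close Briarlake (overflow 16)
  23÷3 = 7 each, +1 to first 2
Round 2: Fernhollow=13 Hollowpine=29 Ironridge=26 → close Ironridge (overflow 19)
  26÷2 = 13 each, +1 to first 0
Round 3: Fernhollow=26 Hollowpine=42 → close Hollowpine (overflow 27)
  42÷1 = 42 each, +1 to first 0

Closure order: Briarlake, Ironridge, Hollowpine
Last habitat: Fernhollow with 68 animals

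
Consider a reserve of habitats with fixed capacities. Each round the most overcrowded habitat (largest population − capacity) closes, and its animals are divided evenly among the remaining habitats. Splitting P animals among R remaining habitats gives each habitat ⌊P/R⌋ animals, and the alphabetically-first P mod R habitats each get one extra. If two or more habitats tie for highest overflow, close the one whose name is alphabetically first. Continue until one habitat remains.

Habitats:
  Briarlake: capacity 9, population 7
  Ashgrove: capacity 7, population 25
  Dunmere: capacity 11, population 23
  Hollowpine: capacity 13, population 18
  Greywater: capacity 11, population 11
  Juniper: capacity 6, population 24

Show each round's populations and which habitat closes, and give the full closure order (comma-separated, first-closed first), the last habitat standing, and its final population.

Closure order: Ashgrove, Juniper, Dunmere, Hollowpine, Briarlake
Last habitat: Greywater with 108 animals

Round 1: Ashgrove=25 Briarlake=7 Dunmere=23 Greywater=11 Hollowpine=18 Juniper=24 → close Ashgrove (overflow 18)
  25÷5 = 5 each, +1 to first 0
Round 2: Briarlake=12 Dunmere=28 Greywater=16 Hollowpine=23 Juniper=29 → close Juniper (overflow 23)
  29÷4 = 7 each, +1 to first 1
Round 3: Briarlake=20 Dunmere=35 Greywater=23 Hollowpine=30 → close Dunmere (overflow 24)
  35÷3 = 11 each, +1 to first 2
Round 4: Briarlake=32 Greywater=35 Hollowpine=41 → close Hollowpine (overflow 28)
  41÷2 = 20 each, +1 to first 1
Round 5: Briarlake=53 Greywater=55 → close Briarlake (overflow 44)
  53÷1 = 53 each, +1 to first 0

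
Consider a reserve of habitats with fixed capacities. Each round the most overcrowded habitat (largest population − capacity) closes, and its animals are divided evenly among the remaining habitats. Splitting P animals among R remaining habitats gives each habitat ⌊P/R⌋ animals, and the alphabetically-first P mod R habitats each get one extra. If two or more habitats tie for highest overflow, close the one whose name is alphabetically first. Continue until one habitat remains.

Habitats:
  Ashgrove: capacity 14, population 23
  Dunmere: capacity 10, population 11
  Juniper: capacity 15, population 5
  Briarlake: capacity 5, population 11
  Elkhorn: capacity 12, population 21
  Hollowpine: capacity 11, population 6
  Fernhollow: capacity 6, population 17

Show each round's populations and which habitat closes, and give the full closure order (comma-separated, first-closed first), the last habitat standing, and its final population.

Closure order: Fernhollow, Ashgrove, Elkhorn, Briarlake, Dunmere, Hollowpine
Last habitat: Juniper with 94 animals

Round 1: Ashgrove=23 Briarlake=11 Dunmere=11 Elkhorn=21 Fernhollow=17 Hollowpine=6 Juniper=5 → close Fernhollow (overflow 11)
  17÷6 = 2 each, +1 to first 5
Round 2: Ashgrove=26 Briarlake=14 Dunmere=14 Elkhorn=24 Hollowpine=9 Juniper=7 → close Ashgrove (overflow 12)
  26÷5 = 5 each, +1 to first 1
Round 3: Briarlake=20 Dunmere=19 Elkhorn=29 Hollowpine=14 Juniper=12 → close Elkhorn (overflow 17)
  29÷4 = 7 each, +1 to first 1
Round 4: Briarlake=28 Dunmere=26 Hollowpine=21 Juniper=19 → close Briarlake (overflow 23)
  28÷3 = 9 each, +1 to first 1
Round 5: Dunmere=36 Hollowpine=30 Juniper=28 → close Dunmere (overflow 26)
  36÷2 = 18 each, +1 to first 0
Round 6: Hollowpine=48 Juniper=46 → close Hollowpine (overflow 37)
  48÷1 = 48 each, +1 to first 0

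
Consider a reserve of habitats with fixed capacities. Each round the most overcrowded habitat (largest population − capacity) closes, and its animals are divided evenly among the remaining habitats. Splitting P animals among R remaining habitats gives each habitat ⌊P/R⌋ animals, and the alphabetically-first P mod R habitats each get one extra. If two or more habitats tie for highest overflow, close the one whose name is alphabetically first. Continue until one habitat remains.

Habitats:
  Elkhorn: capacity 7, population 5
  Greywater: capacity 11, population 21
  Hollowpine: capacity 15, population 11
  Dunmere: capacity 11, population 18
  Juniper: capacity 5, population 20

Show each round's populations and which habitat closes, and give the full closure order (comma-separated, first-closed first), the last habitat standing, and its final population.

Closure order: Juniper, Greywater, Dunmere, Elkhorn
Last habitat: Hollowpine with 75 animals

Round 1: Dunmere=18 Elkhorn=5 Greywater=21 Hollowpine=11 Juniper=20 → close Juniper (overflow 15)
  20÷4 = 5 each, +1 to first 0
Round 2: Dunmere=23 Elkhorn=10 Greywater=26 Hollowpine=16 → close Greywater (overflow 15)
  26÷3 = 8 each, +1 to first 2
Round 3: Dunmere=32 Elkhorn=19 Hollowpine=24 → close Dunmere (overflow 21)
  32÷2 = 16 each, +1 to first 0
Round 4: Elkhorn=35 Hollowpine=40 → close Elkhorn (overflow 28)
  35÷1 = 35 each, +1 to first 0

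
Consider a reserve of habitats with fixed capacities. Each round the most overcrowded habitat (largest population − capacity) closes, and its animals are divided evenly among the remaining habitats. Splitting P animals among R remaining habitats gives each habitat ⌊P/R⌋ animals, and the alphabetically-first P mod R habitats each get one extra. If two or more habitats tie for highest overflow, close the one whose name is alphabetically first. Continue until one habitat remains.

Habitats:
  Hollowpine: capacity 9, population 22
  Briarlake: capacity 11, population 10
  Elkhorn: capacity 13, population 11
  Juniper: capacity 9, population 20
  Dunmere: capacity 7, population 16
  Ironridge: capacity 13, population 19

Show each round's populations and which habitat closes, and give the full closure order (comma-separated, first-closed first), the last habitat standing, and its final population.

Round 1: Briarlake=10 Dunmere=16 Elkhorn=11 Hollowpine=22 Ironridge=19 Juniper=20 → close Hollowpine (overflow 13)
  22÷5 = 4 each, +1 to first 2
Round 2: Briarlake=15 Dunmere=21 Elkhorn=15 Ironridge=23 Juniper=24 → close Juniper (overflow 15)
  24÷4 = 6 each, +1 to first 0
Round 3: Briarlake=21 Dunmere=27 Elkhorn=21 Ironridge=29 → close Dunmere (overflow 20)
  27÷3 = 9 each, +1 to first 0
Round 4: Briarlake=30 Elkhorn=30 Ironridge=38 → close Ironridge (overflow 25)
  38÷2 = 19 each, +1 to first 0
Round 5: Briarlake=49 Elkhorn=49 → close Briarlake (overflow 38)
  49÷1 = 49 each, +1 to first 0

Closure order: Hollowpine, Juniper, Dunmere, Ironridge, Briarlake
Last habitat: Elkhorn with 98 animals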